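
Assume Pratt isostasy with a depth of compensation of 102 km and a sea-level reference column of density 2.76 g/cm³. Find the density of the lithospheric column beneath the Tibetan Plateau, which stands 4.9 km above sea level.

2.63 g/cm³

Pratt balance: ρ_ref D = ρ (D + h).
ρ = ρ_ref D/(D + h) = 2.76 × 102 km/(102 km + 4.9 km) = 2.63 g/cm³.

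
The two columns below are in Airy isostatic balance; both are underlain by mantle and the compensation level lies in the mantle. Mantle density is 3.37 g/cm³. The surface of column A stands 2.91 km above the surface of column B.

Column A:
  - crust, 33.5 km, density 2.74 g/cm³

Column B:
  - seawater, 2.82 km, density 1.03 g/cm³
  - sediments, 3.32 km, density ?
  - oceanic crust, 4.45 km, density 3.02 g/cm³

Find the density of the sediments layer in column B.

Take the compensation level at the base of the deeper column (depth z_c below the surface of column A) and equate Σ ρ_i t_i down to z_c; mantle fills any gap and the z_c terms cancel.
Column A: 33.5×2.74 + (z_c − 33.5)×3.37
Column B: 2.91×0 + 2.82×1.03 + 3.32×ρ + 4.45×3.02 + (z_c − 2.91 − 10.59)×3.37
The z_c×3.37 term appears on both sides and cancels. Collect the known terms of each column as K = Σ(ρt)_known − 3.37 × (depth of known layers): K_A = 91.79 − 3.37×33.5 = −21.105; K_B = 16.3436 − 3.37×(2.91 + 10.59) = −29.1514.
Balance: K_A = K_B + 3.32×ρ, so ρ = (K_A − K_B)/3.32 = 8.0464/3.32 = 2.42 g/cm³.

2.42 g/cm³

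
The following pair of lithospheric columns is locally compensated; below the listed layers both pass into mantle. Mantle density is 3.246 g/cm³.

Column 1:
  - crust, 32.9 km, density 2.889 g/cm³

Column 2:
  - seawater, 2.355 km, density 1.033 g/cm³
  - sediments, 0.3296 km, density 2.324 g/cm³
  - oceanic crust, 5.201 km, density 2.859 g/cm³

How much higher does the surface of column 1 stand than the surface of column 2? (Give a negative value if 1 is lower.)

1.3 km

For any compensation level in the mantle, the mantle terms cancel and isostasy reduces to e = (Σt_1 − Σt_2) − (Σ(ρt)_1 − Σ(ρt)_2) / ρ_m.
Σt_1 = 32.9 km; Σt_2 = 7.8856 km; Σ(ρt)_1 = 95.0481; Σ(ρt)_2 = 18.0683644 (in km·g/cm³).
e = (32.9 − 7.8856) − (95.0481 − 18.0683644) / 3.246 = 1.3 km.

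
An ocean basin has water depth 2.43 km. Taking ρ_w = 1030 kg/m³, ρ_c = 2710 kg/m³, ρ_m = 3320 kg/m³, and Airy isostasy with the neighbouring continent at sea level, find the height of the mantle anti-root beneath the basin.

6.69 km

By Archimedes' principle applied to the lithosphere: replacing crust with seawater at the top is compensated by replacing crust with mantle at the base: d (ρ_c − ρ_w) = a (ρ_m − ρ_c).
a = d (ρ_c − ρ_w)/(ρ_m − ρ_c) = 2.43 km × 1680/610 = 6.69 km.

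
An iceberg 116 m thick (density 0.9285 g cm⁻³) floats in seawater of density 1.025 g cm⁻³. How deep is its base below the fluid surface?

105 m

Draft d = t ρ_obj/ρ_fluid = 116 m × 0.9285/1.025 = 105 m.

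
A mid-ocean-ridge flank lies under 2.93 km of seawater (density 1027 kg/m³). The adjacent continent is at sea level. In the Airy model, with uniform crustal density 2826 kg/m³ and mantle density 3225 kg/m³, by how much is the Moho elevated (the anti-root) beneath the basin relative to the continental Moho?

13.2 km

Isostatic balance requires: replacing crust with seawater at the top is compensated by replacing crust with mantle at the base: d (ρ_c − ρ_w) = a (ρ_m − ρ_c).
a = d (ρ_c − ρ_w)/(ρ_m − ρ_c) = 2.93 km × 1799/399 = 13.2 km.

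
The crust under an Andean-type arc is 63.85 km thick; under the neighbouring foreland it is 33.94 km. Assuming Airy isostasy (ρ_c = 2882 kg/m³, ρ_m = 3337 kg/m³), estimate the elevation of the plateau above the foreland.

4.08 km

Excess crust Δ = 63.85 km − 33.94 km = 29.91 km, split between elevation h and root r with h + r = Δ.
Airy balance ρ_c h = (ρ_m − ρ_c) r gives r = h ρ_c/(ρ_m − ρ_c), so h (1 + ρ_c/(ρ_m − ρ_c)) = Δ, i.e. h = Δ (ρ_m − ρ_c)/ρ_m.
h = 29.91 km × 455/3337 = 4.08 km.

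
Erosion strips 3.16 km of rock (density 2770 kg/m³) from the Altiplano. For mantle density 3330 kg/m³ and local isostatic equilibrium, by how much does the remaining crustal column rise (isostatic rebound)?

Unloading: uplift u = e ρ_c/ρ_m = 3.16 km × 2770/3330 = 2.63 km.

2.63 km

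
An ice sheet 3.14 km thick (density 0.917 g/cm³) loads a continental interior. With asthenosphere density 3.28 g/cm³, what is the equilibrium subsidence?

By Archimedes' principle applied to the lithosphere: the ice load ρ_ice t is balanced by mantle displaced below, ρ_m s.
s = t ρ_ice / ρ_m = 3.14 km × 0.917/3.28 = 0.878 km.

0.878 km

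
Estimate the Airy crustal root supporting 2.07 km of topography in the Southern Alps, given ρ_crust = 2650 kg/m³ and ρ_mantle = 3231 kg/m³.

9.44 km

By Archimedes' principle applied to the lithosphere: the weight of the topography is balanced by the buoyancy of the root, ρ_c h = (ρ_m − ρ_c) r.
r = h · ρ_c / (ρ_m − ρ_c) = 2.07 km × 2650 / (3231 − 2650) = 9.44 km.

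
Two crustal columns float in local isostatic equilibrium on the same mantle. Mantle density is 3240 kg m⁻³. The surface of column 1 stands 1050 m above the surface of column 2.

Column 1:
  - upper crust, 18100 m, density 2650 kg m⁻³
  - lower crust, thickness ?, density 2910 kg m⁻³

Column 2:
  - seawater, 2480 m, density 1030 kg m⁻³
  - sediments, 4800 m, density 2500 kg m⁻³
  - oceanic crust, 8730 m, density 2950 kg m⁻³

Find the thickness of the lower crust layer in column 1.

Take the compensation level at the base of the deeper column (depth z_c below the surface of column 1) and equate Σ ρ_i t_i down to z_c; mantle fills any gap and the z_c terms cancel.
Column 1: 18100×2650 + x×2910 + (z_c − 18100 − x)×3240
Column 2: 1050×0 + 2480×1030 + 4800×2500 + 8730×2950 + (z_c − 1050 − 16010)×3240
The z_c×3240 term appears on both sides and cancels. Collect the known terms of each column as K = Σ(ρt)_known − 3240 × (depth of known layers): K_1 = 47965000 − 3240×18100 = −10679000; K_2 = 40307900 − 3240×(1050 + 16010) = −14966500.
Balance: K_1 − x×(3240 − 2910) = K_2, so x = (K_1 − K_2)/(3240 − 2910) = 4287500/330 = 13000 m.

13000 m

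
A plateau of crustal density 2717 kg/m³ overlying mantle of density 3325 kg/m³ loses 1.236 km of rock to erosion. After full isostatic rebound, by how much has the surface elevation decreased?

0.226 km

Rebound u = e ρ_c/ρ_m = 1.236 km × 2717/3325 = 1.01 km.
Net surface drop = e − u = 1.236 km − 1.01 km = e (ρ_m − ρ_c)/ρ_m = 0.226 km.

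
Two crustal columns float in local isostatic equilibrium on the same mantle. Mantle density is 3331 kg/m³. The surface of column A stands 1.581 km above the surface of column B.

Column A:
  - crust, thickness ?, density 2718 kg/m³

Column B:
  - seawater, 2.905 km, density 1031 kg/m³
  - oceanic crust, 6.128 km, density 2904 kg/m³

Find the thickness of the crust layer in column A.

23.8 km

Take the compensation level at the base of the deeper column (depth z_c below the surface of column A) and equate Σ ρ_i t_i down to z_c; mantle fills any gap and the z_c terms cancel.
Column A: x×2718 + (z_c − 0 − x)×3331
Column B: 1.581×0 + 2.905×1031 + 6.128×2904 + (z_c − 1.581 − 9.033)×3331
The z_c×3331 term appears on both sides and cancels. Collect the known terms of each column as K = Σ(ρt)_known − 3331 × (depth of known layers): K_A = 0 − 3331×0 = 0; K_B = 20790.767 − 3331×(1.581 + 9.033) = −14564.467.
Balance: K_A − x×(3331 − 2718) = K_B, so x = (K_A − K_B)/(3331 − 2718) = 14564.5/613 = 23.8 km.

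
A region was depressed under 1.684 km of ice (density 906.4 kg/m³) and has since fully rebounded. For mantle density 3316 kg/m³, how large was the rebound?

0.46 km

Removing the load lets mantle flow back in; uplift u satisfies ρ_ice t = ρ_m u.
u = t ρ_ice/ρ_m = 1.684 km × 906.4/3316 = 0.46 km.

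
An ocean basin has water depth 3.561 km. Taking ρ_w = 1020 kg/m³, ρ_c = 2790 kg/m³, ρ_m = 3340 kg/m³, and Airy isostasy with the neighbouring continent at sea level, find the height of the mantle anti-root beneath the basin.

Equating mass per unit area of the two columns: replacing crust with seawater at the top is compensated by replacing crust with mantle at the base: d (ρ_c − ρ_w) = a (ρ_m − ρ_c).
a = d (ρ_c − ρ_w)/(ρ_m − ρ_c) = 3.561 km × 1770/550 = 11.5 km.

11.5 km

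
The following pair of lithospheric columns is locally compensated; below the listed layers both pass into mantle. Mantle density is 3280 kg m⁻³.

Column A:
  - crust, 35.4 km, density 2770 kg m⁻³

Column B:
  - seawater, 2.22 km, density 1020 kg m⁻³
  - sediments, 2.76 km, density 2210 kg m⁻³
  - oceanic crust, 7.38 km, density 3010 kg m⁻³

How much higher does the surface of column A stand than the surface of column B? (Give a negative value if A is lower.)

2.47 km

For any compensation level in the mantle, the mantle terms cancel and isostasy reduces to e = (Σt_A − Σt_B) − (Σ(ρt)_A − Σ(ρt)_B) / ρ_m.
Σt_A = 35.4 km; Σt_B = 12.36 km; Σ(ρt)_A = 98058; Σ(ρt)_B = 30577.8 (in km·kg m⁻³).
e = (35.4 − 12.36) − (98058 − 30577.8) / 3280 = 2.47 km.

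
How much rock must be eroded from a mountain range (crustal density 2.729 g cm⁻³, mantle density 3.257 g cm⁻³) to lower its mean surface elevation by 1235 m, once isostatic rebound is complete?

7620 m

Net drop Δ = e − u = e − e ρ_c/ρ_m = e (ρ_m − ρ_c)/ρ_m.
e = Δ ρ_m/(ρ_m − ρ_c) = 1235 m × 3.257/0.528 = 7620 m.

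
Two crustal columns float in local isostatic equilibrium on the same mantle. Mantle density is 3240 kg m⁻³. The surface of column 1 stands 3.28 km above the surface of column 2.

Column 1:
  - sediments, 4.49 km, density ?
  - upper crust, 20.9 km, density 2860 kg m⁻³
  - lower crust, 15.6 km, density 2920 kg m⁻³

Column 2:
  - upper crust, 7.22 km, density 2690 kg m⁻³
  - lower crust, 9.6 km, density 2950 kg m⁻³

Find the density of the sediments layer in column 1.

2250 kg m⁻³

Take the compensation level at the base of the deeper column (depth z_c below the surface of column 1) and equate Σ ρ_i t_i down to z_c; mantle fills any gap and the z_c terms cancel.
Column 1: 4.49×ρ + 20.9×2860 + 15.6×2920 + (z_c − 40.99)×3240
Column 2: 3.28×0 + 7.22×2690 + 9.6×2950 + (z_c − 3.28 − 16.82)×3240
The z_c×3240 term appears on both sides and cancels. Collect the known terms of each column as K = Σ(ρt)_known − 3240 × (depth of known layers): K_1 = 105326 − 3240×40.99 = −27481.6; K_2 = 47741.8 − 3240×(3.28 + 16.82) = −17382.2.
Balance: K_1 + 4.49×ρ = K_2, so ρ = (K_2 − K_1)/4.49 = 10099.4/4.49 = 2250 kg m⁻³.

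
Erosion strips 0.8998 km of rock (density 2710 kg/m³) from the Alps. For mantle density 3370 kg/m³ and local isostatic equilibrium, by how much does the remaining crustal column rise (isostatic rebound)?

Unloading: uplift u = e ρ_c/ρ_m = 0.8998 km × 2710/3370 = 0.724 km.

0.724 km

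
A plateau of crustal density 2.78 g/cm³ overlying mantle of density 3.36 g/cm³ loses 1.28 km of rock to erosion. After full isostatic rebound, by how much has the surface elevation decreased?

Rebound u = e ρ_c/ρ_m = 1.28 km × 2.78/3.36 = 1.059 km.
Net surface drop = e − u = 1.28 km − 1.059 km = e (ρ_m − ρ_c)/ρ_m = 0.221 km.

0.221 km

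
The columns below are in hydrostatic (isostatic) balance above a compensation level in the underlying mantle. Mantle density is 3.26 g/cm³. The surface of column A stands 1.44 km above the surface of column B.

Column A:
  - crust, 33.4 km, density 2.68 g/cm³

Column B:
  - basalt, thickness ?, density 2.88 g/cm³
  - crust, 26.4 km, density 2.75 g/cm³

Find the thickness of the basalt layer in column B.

Take the compensation level at the base of the deeper column (depth z_c below the surface of column A) and equate Σ ρ_i t_i down to z_c; mantle fills any gap and the z_c terms cancel.
Column A: 33.4×2.68 + (z_c − 33.4)×3.26
Column B: 1.44×0 + x×2.88 + 26.4×2.75 + (z_c − 1.44 − 26.4 − x)×3.26
The z_c×3.26 term appears on both sides and cancels. Collect the known terms of each column as K = Σ(ρt)_known − 3.26 × (depth of known layers): K_A = 89.512 − 3.26×33.4 = −19.372; K_B = 72.6 − 3.26×(1.44 + 26.4) = −18.1584.
Balance: K_A = K_B − x×(3.26 − 2.88), so x = (K_B − K_A)/(3.26 − 2.88) = 1.2136/0.38 = 3.19 km.

3.19 km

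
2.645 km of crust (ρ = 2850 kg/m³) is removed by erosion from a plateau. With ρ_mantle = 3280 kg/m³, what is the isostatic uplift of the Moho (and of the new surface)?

Unloading: uplift u = e ρ_c/ρ_m = 2.645 km × 2850/3280 = 2.3 km.

2.3 km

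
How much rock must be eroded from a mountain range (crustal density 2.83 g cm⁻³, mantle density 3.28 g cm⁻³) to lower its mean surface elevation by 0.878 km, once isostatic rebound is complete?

6.4 km

Net drop Δ = e − u = e − e ρ_c/ρ_m = e (ρ_m − ρ_c)/ρ_m.
e = Δ ρ_m/(ρ_m − ρ_c) = 0.878 km × 3.28/0.45 = 6.4 km.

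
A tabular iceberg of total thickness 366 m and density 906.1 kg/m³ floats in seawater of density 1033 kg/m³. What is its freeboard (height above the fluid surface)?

45 m

Floating equilibrium: submerged depth d = t ρ_obj/ρ_fluid = 366 m × 906.1/1033 = 321 m.
Freeboard = t − d = 366 m − 321 m = 45 m.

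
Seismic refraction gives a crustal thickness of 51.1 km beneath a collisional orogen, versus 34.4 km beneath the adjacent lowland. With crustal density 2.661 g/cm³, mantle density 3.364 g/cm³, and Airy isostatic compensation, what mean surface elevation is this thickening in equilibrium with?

3.49 km

Excess crust Δ = 51.1 km − 34.4 km = 16.7 km, split between elevation h and root r with h + r = Δ.
Airy balance ρ_c h = (ρ_m − ρ_c) r gives r = h ρ_c/(ρ_m − ρ_c), so h (1 + ρ_c/(ρ_m − ρ_c)) = Δ, i.e. h = Δ (ρ_m − ρ_c)/ρ_m.
h = 16.7 km × 0.703/3.364 = 3.49 km.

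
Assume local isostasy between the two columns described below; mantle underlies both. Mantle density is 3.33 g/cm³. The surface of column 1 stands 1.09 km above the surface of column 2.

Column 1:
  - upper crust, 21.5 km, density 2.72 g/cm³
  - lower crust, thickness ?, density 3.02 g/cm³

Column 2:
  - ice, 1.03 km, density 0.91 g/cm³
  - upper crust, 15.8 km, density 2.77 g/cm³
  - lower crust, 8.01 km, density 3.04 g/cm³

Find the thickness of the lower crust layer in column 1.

Take the compensation level at the base of the deeper column (depth z_c below the surface of column 1) and equate Σ ρ_i t_i down to z_c; mantle fills any gap and the z_c terms cancel.
Column 1: 21.5×2.72 + x×3.02 + (z_c − 21.5 − x)×3.33
Column 2: 1.09×0 + 1.03×0.91 + 15.8×2.77 + 8.01×3.04 + (z_c − 1.09 − 24.84)×3.33
The z_c×3.33 term appears on both sides and cancels. Collect the known terms of each column as K = Σ(ρt)_known − 3.33 × (depth of known layers): K_1 = 58.48 − 3.33×21.5 = −13.115; K_2 = 69.0537 − 3.33×(1.09 + 24.84) = −17.2932.
Balance: K_1 − x×(3.33 − 3.02) = K_2, so x = (K_1 − K_2)/(3.33 − 3.02) = 4.1782/0.31 = 13.5 km.

13.5 km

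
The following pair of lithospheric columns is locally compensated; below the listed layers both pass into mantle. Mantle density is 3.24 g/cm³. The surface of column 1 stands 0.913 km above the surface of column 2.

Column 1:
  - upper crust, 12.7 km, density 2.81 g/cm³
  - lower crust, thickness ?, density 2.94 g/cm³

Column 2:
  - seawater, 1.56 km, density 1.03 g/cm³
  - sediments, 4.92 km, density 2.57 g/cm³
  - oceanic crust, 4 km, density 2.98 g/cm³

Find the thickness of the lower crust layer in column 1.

17.6 km

Take the compensation level at the base of the deeper column (depth z_c below the surface of column 1) and equate Σ ρ_i t_i down to z_c; mantle fills any gap and the z_c terms cancel.
Column 1: 12.7×2.81 + x×2.94 + (z_c − 12.7 − x)×3.24
Column 2: 0.913×0 + 1.56×1.03 + 4.92×2.57 + 4×2.98 + (z_c − 0.913 − 10.48)×3.24
The z_c×3.24 term appears on both sides and cancels. Collect the known terms of each column as K = Σ(ρt)_known − 3.24 × (depth of known layers): K_1 = 35.687 − 3.24×12.7 = −5.461; K_2 = 26.1712 − 3.24×(0.913 + 10.48) = −10.74212.
Balance: K_1 − x×(3.24 − 2.94) = K_2, so x = (K_1 − K_2)/(3.24 − 2.94) = 5.28112/0.3 = 17.6 km.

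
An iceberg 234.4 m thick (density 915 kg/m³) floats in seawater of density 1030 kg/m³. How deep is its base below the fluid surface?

Draft d = t ρ_obj/ρ_fluid = 234.4 m × 915/1030 = 208 m.

208 m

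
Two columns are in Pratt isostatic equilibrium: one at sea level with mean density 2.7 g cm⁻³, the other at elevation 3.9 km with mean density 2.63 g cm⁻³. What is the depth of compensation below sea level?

ρ_ref D = ρ (D + h) → D (ρ_ref − ρ) = ρ h.
D = ρ h/(ρ_ref − ρ) = 2.63 × 3.9 km/(2.7 − 2.63) = 147 km.

147 km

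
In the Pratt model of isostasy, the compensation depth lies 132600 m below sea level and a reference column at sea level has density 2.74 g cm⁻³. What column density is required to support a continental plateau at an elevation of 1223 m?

Pratt balance: ρ_ref D = ρ (D + h).
ρ = ρ_ref D/(D + h) = 2.74 × 132600 m/(132600 m + 1223 m) = 2.71 g cm⁻³.

2.71 g cm⁻³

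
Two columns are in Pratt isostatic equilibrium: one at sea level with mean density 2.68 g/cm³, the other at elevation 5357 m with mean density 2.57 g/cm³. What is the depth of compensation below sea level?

125000 m

ρ_ref D = ρ (D + h) → D (ρ_ref − ρ) = ρ h.
D = ρ h/(ρ_ref − ρ) = 2.57 × 5357 m/(2.68 − 2.57) = 125000 m.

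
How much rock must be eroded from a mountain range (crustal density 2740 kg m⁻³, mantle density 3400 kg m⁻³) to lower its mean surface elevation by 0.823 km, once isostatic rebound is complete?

4.24 km

Net drop Δ = e − u = e − e ρ_c/ρ_m = e (ρ_m − ρ_c)/ρ_m.
e = Δ ρ_m/(ρ_m − ρ_c) = 0.823 km × 3400/660 = 4.24 km.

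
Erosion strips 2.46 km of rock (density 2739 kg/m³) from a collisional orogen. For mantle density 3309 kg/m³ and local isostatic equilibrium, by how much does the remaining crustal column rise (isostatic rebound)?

Unloading: uplift u = e ρ_c/ρ_m = 2.46 km × 2739/3309 = 2.04 km.

2.04 km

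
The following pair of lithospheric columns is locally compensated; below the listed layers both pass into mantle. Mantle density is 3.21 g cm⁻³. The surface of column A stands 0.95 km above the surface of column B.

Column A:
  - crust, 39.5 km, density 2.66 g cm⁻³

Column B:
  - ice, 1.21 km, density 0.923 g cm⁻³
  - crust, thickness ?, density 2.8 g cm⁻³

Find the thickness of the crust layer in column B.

Take the compensation level at the base of the deeper column (depth z_c below the surface of column A) and equate Σ ρ_i t_i down to z_c; mantle fills any gap and the z_c terms cancel.
Column A: 39.5×2.66 + (z_c − 39.5)×3.21
Column B: 0.95×0 + 1.21×0.923 + x×2.8 + (z_c − 0.95 − 1.21 − x)×3.21
The z_c×3.21 term appears on both sides and cancels. Collect the known terms of each column as K = Σ(ρt)_known − 3.21 × (depth of known layers): K_A = 105.07 − 3.21×39.5 = −21.725; K_B = 1.11683 − 3.21×(0.95 + 1.21) = −5.81677.
Balance: K_A = K_B − x×(3.21 − 2.8), so x = (K_B − K_A)/(3.21 − 2.8) = 15.9082/0.41 = 38.8 km.

38.8 km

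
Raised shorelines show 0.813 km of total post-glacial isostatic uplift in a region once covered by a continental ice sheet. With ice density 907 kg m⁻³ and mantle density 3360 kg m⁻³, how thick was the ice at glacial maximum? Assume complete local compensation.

u = t ρ_ice/ρ_m → t = u ρ_m/ρ_ice = 0.813 km × 3360/907 = 3.01 km.

3.01 km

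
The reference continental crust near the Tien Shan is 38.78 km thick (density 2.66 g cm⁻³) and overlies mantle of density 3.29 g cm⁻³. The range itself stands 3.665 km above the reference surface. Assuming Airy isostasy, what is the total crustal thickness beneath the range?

57.9 km

Root depth r = h ρ_c / (ρ_m − ρ_c) = 3.665 km × 2.66 / 0.63 = 15.47 km.
Total thickness = T + h + r = 38.78 km + 3.665 km + 15.47 km = 57.9 km.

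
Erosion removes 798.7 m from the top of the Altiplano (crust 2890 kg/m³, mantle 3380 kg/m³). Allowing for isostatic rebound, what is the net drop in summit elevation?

Rebound u = e ρ_c/ρ_m = 798.7 m × 2890/3380 = 682.9 m.
Net surface drop = e − u = 798.7 m − 682.9 m = e (ρ_m − ρ_c)/ρ_m = 116 m.

116 m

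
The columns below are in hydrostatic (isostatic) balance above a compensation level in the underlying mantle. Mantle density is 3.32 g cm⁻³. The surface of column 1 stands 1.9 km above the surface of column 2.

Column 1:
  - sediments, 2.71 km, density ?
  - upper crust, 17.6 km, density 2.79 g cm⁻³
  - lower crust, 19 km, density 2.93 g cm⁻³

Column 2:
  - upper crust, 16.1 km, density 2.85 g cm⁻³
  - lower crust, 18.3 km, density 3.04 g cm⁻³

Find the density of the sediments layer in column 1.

Take the compensation level at the base of the deeper column (depth z_c below the surface of column 1) and equate Σ ρ_i t_i down to z_c; mantle fills any gap and the z_c terms cancel.
Column 1: 2.71×ρ + 17.6×2.79 + 19×2.93 + (z_c − 39.31)×3.32
Column 2: 1.9×0 + 16.1×2.85 + 18.3×3.04 + (z_c − 1.9 − 34.4)×3.32
The z_c×3.32 term appears on both sides and cancels. Collect the known terms of each column as K = Σ(ρt)_known − 3.32 × (depth of known layers): K_1 = 104.774 − 3.32×39.31 = −25.7352; K_2 = 101.517 − 3.32×(1.9 + 34.4) = −18.999.
Balance: K_1 + 2.71×ρ = K_2, so ρ = (K_2 − K_1)/2.71 = 6.7362/2.71 = 2.49 g cm⁻³.

2.49 g cm⁻³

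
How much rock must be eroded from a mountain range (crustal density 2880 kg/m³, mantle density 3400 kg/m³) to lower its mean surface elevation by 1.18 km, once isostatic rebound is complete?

7.72 km

Net drop Δ = e − u = e − e ρ_c/ρ_m = e (ρ_m − ρ_c)/ρ_m.
e = Δ ρ_m/(ρ_m − ρ_c) = 1.18 km × 3400/520 = 7.72 km.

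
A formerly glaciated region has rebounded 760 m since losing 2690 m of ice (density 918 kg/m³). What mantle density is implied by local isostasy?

3250 kg/m³

ρ_m = ρ_ice t / u = 918 × 2690 m/760 m = 3250 kg/m³.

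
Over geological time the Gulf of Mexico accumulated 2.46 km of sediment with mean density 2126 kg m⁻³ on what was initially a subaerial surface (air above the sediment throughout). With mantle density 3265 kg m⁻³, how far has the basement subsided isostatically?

Subaerial load: s = t ρ_sed / ρ_m = 2.46 km × 2126/3265 = 1.6 km.

1.6 km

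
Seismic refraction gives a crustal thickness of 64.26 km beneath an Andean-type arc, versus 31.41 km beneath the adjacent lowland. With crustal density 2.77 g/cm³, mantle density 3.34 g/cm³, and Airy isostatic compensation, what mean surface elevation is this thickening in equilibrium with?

Excess crust Δ = 64.26 km − 31.41 km = 32.85 km, split between elevation h and root r with h + r = Δ.
Airy balance ρ_c h = (ρ_m − ρ_c) r gives r = h ρ_c/(ρ_m − ρ_c), so h (1 + ρ_c/(ρ_m − ρ_c)) = Δ, i.e. h = Δ (ρ_m − ρ_c)/ρ_m.
h = 32.85 km × 0.57/3.34 = 5.61 km.

5.61 km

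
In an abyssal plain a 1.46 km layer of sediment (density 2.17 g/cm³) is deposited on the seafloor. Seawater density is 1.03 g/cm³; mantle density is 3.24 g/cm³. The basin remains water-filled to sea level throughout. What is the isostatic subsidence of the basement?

Submarine loading: the sediment displaces seawater, and the subsidence is in turn flooded, so s (ρ_m − ρ_w) = t (ρ_sed − ρ_w).
s = 1.46 km × (2.17 − 1.03) / (3.24 − 1.03) = 0.753 km.

0.753 km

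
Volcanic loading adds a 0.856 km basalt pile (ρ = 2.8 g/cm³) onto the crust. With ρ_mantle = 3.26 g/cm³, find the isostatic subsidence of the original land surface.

Subaerial loading: s = t ρ_load / ρ_m.
s = 0.856 km × 2.8/3.26 = 0.735 km.

0.735 km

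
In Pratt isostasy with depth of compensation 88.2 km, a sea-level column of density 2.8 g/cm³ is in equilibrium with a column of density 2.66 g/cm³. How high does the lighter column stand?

4.64 km

ρ_ref D = ρ (D + h) → h = D (ρ_ref − ρ)/ρ.
h = 88.2 km × (2.8 − 2.66)/2.66 = 4.64 km.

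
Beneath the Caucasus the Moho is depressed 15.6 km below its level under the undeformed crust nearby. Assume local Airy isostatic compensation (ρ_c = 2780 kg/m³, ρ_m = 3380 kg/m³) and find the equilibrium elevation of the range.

3.37 km

Balancing pressure at the compensation depth: ρ_c h = (ρ_m − ρ_c) r.
h = r (ρ_m − ρ_c) / ρ_c = 15.6 km × (3380 − 2780) / 2780 = 3.37 km.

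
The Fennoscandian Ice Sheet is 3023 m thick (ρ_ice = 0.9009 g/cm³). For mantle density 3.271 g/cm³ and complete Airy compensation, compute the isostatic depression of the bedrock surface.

In Airy isostatic equilibrium: the ice load ρ_ice t is balanced by mantle displaced below, ρ_m s.
s = t ρ_ice / ρ_m = 3023 m × 0.9009/3.271 = 833 m.

833 m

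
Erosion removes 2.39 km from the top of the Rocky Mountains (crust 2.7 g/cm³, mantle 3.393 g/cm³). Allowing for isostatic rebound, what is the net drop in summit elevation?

Rebound u = e ρ_c/ρ_m = 2.39 km × 2.7/3.393 = 1.902 km.
Net surface drop = e − u = 2.39 km − 1.902 km = e (ρ_m − ρ_c)/ρ_m = 0.488 km.

0.488 km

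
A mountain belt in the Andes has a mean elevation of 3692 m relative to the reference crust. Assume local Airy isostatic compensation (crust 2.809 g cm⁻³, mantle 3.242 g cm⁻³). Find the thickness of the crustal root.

24000 m

By Archimedes' principle applied to the lithosphere: the weight of the topography is balanced by the buoyancy of the root, ρ_c h = (ρ_m − ρ_c) r.
r = h · ρ_c / (ρ_m − ρ_c) = 3692 m × 2.809 / (3.242 − 2.809) = 24000 m.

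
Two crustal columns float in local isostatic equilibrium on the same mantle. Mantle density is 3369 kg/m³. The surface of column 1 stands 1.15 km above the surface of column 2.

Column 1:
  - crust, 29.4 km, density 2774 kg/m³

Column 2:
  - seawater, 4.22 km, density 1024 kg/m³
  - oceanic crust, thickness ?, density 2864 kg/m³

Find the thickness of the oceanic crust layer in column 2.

Take the compensation level at the base of the deeper column (depth z_c below the surface of column 1) and equate Σ ρ_i t_i down to z_c; mantle fills any gap and the z_c terms cancel.
Column 1: 29.4×2774 + (z_c − 29.4)×3369
Column 2: 1.15×0 + 4.22×1024 + x×2864 + (z_c − 1.15 − 4.22 − x)×3369
The z_c×3369 term appears on both sides and cancels. Collect the known terms of each column as K = Σ(ρt)_known − 3369 × (depth of known layers): K_1 = 81555.6 − 3369×29.4 = −17493; K_2 = 4321.28 − 3369×(1.15 + 4.22) = −13770.25.
Balance: K_1 = K_2 − x×(3369 − 2864), so x = (K_2 − K_1)/(3369 − 2864) = 3722.75/505 = 7.37 km.

7.37 km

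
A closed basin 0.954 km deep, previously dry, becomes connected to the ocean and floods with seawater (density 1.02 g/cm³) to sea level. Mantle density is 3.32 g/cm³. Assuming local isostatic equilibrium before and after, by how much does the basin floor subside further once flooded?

After flooding the water column is d + s deep. Its weight must equal the weight of mantle displaced by the extra subsidence s: (d + s) ρ_w = s ρ_m.
s = d ρ_w / (ρ_m − ρ_w) = 0.954 km × 1.02/(3.32 − 1.02) = 0.423 km.

0.423 km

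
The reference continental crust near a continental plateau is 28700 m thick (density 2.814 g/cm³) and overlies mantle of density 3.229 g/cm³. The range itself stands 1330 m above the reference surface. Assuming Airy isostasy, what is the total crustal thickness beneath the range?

Root depth r = h ρ_c / (ρ_m − ρ_c) = 1330 m × 2.814 / 0.415 = 9018 m.
Total thickness = T + h + r = 28700 m + 1330 m + 9018 m = 39000 m.

39000 m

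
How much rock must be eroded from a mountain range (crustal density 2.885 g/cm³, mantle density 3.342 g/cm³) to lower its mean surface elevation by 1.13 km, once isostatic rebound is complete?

Net drop Δ = e − u = e − e ρ_c/ρ_m = e (ρ_m − ρ_c)/ρ_m.
e = Δ ρ_m/(ρ_m − ρ_c) = 1.13 km × 3.342/0.457 = 8.26 km.

8.26 km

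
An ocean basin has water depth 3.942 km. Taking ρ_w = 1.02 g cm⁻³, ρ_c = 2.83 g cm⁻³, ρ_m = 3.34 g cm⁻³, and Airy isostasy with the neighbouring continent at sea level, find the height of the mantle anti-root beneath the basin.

For local isostatic compensation: replacing crust with seawater at the top is compensated by replacing crust with mantle at the base: d (ρ_c − ρ_w) = a (ρ_m − ρ_c).
a = d (ρ_c − ρ_w)/(ρ_m − ρ_c) = 3.942 km × 1.81/0.51 = 14 km.

14 km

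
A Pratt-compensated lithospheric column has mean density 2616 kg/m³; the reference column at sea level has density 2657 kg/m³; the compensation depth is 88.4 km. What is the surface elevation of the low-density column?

1.39 km

ρ_ref D = ρ (D + h) → h = D (ρ_ref − ρ)/ρ.
h = 88.4 km × (2657 − 2616)/2616 = 1.39 km.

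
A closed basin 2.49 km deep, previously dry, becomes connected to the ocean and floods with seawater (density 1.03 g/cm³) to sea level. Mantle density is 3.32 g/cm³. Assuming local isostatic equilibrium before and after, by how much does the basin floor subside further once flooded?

1.12 km

After flooding the water column is d + s deep. Its weight must equal the weight of mantle displaced by the extra subsidence s: (d + s) ρ_w = s ρ_m.
s = d ρ_w / (ρ_m − ρ_w) = 2.49 km × 1.03/(3.32 − 1.03) = 1.12 km.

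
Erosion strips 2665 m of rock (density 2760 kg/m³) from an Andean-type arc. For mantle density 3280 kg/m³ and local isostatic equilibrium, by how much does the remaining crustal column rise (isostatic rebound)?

Unloading: uplift u = e ρ_c/ρ_m = 2665 m × 2760/3280 = 2240 m.

2240 m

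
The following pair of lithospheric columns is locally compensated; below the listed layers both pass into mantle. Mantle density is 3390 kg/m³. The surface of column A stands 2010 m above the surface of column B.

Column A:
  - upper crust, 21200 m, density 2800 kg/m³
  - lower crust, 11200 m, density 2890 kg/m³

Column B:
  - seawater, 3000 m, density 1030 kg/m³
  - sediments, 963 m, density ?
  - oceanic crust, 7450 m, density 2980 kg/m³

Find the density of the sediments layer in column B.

2190 kg/m³

Take the compensation level at the base of the deeper column (depth z_c below the surface of column A) and equate Σ ρ_i t_i down to z_c; mantle fills any gap and the z_c terms cancel.
Column A: 21200×2800 + 11200×2890 + (z_c − 32400)×3390
Column B: 2010×0 + 3000×1030 + 963×ρ + 7450×2980 + (z_c − 2010 − 11413)×3390
The z_c×3390 term appears on both sides and cancels. Collect the known terms of each column as K = Σ(ρt)_known − 3390 × (depth of known layers): K_A = 91728000 − 3390×32400 = −18108000; K_B = 25291000 − 3390×(2010 + 11413) = −20212970.
Balance: K_A = K_B + 963×ρ, so ρ = (K_A − K_B)/963 = 2104970/963 = 2190 kg/m³.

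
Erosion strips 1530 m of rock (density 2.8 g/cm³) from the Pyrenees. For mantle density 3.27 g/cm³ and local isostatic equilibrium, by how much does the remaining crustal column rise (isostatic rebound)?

Unloading: uplift u = e ρ_c/ρ_m = 1530 m × 2.8/3.27 = 1310 m.

1310 m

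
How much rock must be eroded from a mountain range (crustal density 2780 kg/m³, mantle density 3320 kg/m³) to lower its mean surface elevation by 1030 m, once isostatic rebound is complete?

6330 m

Net drop Δ = e − u = e − e ρ_c/ρ_m = e (ρ_m − ρ_c)/ρ_m.
e = Δ ρ_m/(ρ_m − ρ_c) = 1030 m × 3320/540 = 6330 m.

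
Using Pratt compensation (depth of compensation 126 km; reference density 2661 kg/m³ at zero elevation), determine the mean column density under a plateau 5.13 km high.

Pratt balance: ρ_ref D = ρ (D + h).
ρ = ρ_ref D/(D + h) = 2661 × 126 km/(126 km + 5.13 km) = 2560 kg/m³.

2560 kg/m³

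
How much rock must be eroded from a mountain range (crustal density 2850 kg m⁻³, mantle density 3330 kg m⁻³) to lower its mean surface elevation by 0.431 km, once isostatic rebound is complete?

Net drop Δ = e − u = e − e ρ_c/ρ_m = e (ρ_m − ρ_c)/ρ_m.
e = Δ ρ_m/(ρ_m − ρ_c) = 0.431 km × 3330/480 = 2.99 km.

2.99 km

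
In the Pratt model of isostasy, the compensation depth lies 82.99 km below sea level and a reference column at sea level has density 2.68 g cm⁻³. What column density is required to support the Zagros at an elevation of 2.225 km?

Pratt balance: ρ_ref D = ρ (D + h).
ρ = ρ_ref D/(D + h) = 2.68 × 82.99 km/(82.99 km + 2.225 km) = 2.61 g cm⁻³.

2.61 g cm⁻³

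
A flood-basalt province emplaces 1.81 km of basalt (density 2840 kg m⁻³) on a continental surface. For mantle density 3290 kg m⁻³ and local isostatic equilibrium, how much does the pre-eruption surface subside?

1.56 km

Subaerial loading: s = t ρ_load / ρ_m.
s = 1.81 km × 2840/3290 = 1.56 km.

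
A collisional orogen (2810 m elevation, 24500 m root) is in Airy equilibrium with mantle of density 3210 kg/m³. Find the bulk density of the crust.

ρ_c h = (ρ_m − ρ_c) r → ρ_c (h + r) = ρ_m r → ρ_c = ρ_m r / (h + r).
ρ_c = 3210 × 24500 m / (2810 m + 24500 m) = 2880 kg/m³.

2880 kg/m³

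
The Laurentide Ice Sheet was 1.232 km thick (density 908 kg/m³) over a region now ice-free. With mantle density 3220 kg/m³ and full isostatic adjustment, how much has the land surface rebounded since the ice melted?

0.347 km

Removing the load lets mantle flow back in; uplift u satisfies ρ_ice t = ρ_m u.
u = t ρ_ice/ρ_m = 1.232 km × 908/3220 = 0.347 km.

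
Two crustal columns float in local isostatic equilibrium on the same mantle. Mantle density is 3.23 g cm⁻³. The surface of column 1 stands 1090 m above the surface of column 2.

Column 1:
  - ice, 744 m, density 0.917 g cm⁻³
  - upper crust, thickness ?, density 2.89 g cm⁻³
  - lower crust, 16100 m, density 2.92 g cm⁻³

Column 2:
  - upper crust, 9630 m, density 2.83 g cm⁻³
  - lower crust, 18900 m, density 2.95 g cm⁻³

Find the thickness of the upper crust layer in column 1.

17500 m

Take the compensation level at the base of the deeper column (depth z_c below the surface of column 1) and equate Σ ρ_i t_i down to z_c; mantle fills any gap and the z_c terms cancel.
Column 1: 744×0.917 + x×2.89 + 16100×2.92 + (z_c − 16844 − x)×3.23
Column 2: 1090×0 + 9630×2.83 + 18900×2.95 + (z_c − 1090 − 28530)×3.23
The z_c×3.23 term appears on both sides and cancels. Collect the known terms of each column as K = Σ(ρt)_known − 3.23 × (depth of known layers): K_1 = 47694.248 − 3.23×16844 = −6711.872; K_2 = 83007.9 − 3.23×(1090 + 28530) = −12664.7.
Balance: K_1 − x×(3.23 − 2.89) = K_2, so x = (K_1 − K_2)/(3.23 − 2.89) = 5952.83/0.34 = 17500 m.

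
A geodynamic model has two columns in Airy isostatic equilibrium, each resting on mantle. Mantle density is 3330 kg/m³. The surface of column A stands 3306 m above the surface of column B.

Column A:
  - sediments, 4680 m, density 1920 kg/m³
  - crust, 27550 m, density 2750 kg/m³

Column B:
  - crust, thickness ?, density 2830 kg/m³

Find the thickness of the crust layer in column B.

23100 m

Take the compensation level at the base of the deeper column (depth z_c below the surface of column A) and equate Σ ρ_i t_i down to z_c; mantle fills any gap and the z_c terms cancel.
Column A: 4680×1920 + 27550×2750 + (z_c − 32230)×3330
Column B: 3306×0 + x×2830 + (z_c − 3306 − 0 − x)×3330
The z_c×3330 term appears on both sides and cancels. Collect the known terms of each column as K = Σ(ρt)_known − 3330 × (depth of known layers): K_A = 84748100 − 3330×32230 = −22577800; K_B = 0 − 3330×(3306 + 0) = −11008980.
Balance: K_A = K_B − x×(3330 − 2830), so x = (K_B − K_A)/(3330 − 2830) = 11568800/500 = 23100 m.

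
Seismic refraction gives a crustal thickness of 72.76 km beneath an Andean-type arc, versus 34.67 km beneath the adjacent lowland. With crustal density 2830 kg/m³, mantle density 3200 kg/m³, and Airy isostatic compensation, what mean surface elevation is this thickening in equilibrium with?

4.4 km

Excess crust Δ = 72.76 km − 34.67 km = 38.09 km, split between elevation h and root r with h + r = Δ.
Airy balance ρ_c h = (ρ_m − ρ_c) r gives r = h ρ_c/(ρ_m − ρ_c), so h (1 + ρ_c/(ρ_m − ρ_c)) = Δ, i.e. h = Δ (ρ_m − ρ_c)/ρ_m.
h = 38.09 km × 370/3200 = 4.4 km.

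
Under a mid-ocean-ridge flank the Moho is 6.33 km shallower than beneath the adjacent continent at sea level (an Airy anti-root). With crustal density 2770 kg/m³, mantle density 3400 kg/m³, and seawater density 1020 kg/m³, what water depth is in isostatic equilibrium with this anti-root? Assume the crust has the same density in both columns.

Replacing a thickness d of crust by seawater at the top must be balanced by replacing crust with mantle at the base: d (ρ_c − ρ_w) = a (ρ_m − ρ_c).
d = a (ρ_m − ρ_c)/(ρ_c − ρ_w) = 6.33 km × 630/1750 = 2.28 km.

2.28 km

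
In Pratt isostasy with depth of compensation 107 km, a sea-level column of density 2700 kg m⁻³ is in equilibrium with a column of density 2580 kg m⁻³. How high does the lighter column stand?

4.98 km

ρ_ref D = ρ (D + h) → h = D (ρ_ref − ρ)/ρ.
h = 107 km × (2700 − 2580)/2580 = 4.98 km.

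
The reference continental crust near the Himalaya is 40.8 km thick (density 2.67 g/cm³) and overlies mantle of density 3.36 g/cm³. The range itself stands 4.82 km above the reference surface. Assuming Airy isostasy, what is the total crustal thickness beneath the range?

64.3 km

Root depth r = h ρ_c / (ρ_m − ρ_c) = 4.82 km × 2.67 / 0.69 = 18.65 km.
Total thickness = T + h + r = 40.8 km + 4.82 km + 18.65 km = 64.3 km.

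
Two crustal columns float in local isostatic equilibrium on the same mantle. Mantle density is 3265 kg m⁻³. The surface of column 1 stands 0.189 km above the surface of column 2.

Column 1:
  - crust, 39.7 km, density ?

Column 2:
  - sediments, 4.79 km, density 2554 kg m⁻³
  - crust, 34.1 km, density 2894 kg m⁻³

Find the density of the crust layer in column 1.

Take the compensation level at the base of the deeper column (depth z_c below the surface of column 1) and equate Σ ρ_i t_i down to z_c; mantle fills any gap and the z_c terms cancel.
Column 1: 39.7×ρ + (z_c − 39.7)×3265
Column 2: 0.189×0 + 4.79×2554 + 34.1×2894 + (z_c − 0.189 − 38.89)×3265
The z_c×3265 term appears on both sides and cancels. Collect the known terms of each column as K = Σ(ρt)_known − 3265 × (depth of known layers): K_1 = 0 − 3265×39.7 = −129620.5; K_2 = 110919.06 − 3265×(0.189 + 38.89) = −16673.875.
Balance: K_1 + 39.7×ρ = K_2, so ρ = (K_2 − K_1)/39.7 = 112947/39.7 = 2850 kg m⁻³.

2850 kg m⁻³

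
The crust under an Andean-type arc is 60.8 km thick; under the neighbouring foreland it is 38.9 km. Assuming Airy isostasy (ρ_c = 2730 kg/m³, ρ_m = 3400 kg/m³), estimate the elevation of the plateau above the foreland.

4.32 km

Excess crust Δ = 60.8 km − 38.9 km = 21.9 km, split between elevation h and root r with h + r = Δ.
Airy balance ρ_c h = (ρ_m − ρ_c) r gives r = h ρ_c/(ρ_m − ρ_c), so h (1 + ρ_c/(ρ_m − ρ_c)) = Δ, i.e. h = Δ (ρ_m − ρ_c)/ρ_m.
h = 21.9 km × 670/3400 = 4.32 km.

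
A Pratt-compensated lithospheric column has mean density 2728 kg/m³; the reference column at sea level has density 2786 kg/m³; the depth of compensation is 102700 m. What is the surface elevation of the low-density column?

ρ_ref D = ρ (D + h) → h = D (ρ_ref − ρ)/ρ.
h = 102700 m × (2786 − 2728)/2728 = 2180 m.

2180 m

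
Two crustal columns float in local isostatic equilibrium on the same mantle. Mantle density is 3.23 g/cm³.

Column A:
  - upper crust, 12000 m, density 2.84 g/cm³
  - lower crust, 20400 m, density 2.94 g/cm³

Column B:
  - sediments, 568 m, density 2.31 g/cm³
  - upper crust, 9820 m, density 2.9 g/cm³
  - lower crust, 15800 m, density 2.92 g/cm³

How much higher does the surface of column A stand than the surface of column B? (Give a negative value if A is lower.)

For any compensation level in the mantle, the mantle terms cancel and isostasy reduces to e = (Σt_A − Σt_B) − (Σ(ρt)_A − Σ(ρt)_B) / ρ_m.
Σt_A = 32400 m; Σt_B = 26188 m; Σ(ρt)_A = 94056; Σ(ρt)_B = 75926.08 (in m·g/cm³).
e = (32400 − 26188) − (94056 − 75926.08) / 3.23 = 599 m.

599 m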